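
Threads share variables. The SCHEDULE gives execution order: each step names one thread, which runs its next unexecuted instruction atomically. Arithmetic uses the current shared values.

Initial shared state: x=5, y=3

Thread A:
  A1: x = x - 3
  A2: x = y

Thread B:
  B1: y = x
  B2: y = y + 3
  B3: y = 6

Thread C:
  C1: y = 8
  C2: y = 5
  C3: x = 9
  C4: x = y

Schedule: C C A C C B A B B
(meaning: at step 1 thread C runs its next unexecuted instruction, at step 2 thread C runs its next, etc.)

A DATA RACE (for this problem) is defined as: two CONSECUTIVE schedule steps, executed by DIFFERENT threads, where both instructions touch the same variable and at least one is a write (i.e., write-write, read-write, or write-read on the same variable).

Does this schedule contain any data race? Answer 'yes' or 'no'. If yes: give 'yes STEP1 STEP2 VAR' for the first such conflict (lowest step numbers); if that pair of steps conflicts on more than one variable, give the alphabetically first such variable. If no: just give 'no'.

Steps 1,2: same thread (C). No race.
Steps 2,3: C(r=-,w=y) vs A(r=x,w=x). No conflict.
Steps 3,4: A(x = x - 3) vs C(x = 9). RACE on x (W-W).
Steps 4,5: same thread (C). No race.
Steps 5,6: C(x = y) vs B(y = x). RACE on x (W-R), y (R-W). Multiple vars; alphabetically first is x.
Steps 6,7: B(y = x) vs A(x = y). RACE on x (R-W), y (W-R). Multiple vars; alphabetically first is x.
Steps 7,8: A(x = y) vs B(y = y + 3). RACE on y (R-W).
Steps 8,9: same thread (B). No race.
First conflict at steps 3,4.

Answer: yes 3 4 x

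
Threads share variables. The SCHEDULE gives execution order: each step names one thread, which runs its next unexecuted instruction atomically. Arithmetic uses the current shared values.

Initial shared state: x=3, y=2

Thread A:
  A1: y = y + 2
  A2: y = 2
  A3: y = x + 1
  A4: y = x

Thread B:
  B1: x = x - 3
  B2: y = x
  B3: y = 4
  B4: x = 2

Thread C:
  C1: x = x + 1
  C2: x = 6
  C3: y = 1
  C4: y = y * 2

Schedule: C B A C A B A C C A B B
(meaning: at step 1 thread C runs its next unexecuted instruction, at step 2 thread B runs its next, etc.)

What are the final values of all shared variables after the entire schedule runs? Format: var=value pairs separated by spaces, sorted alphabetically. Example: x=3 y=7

Step 1: thread C executes C1 (x = x + 1). Shared: x=4 y=2. PCs: A@0 B@0 C@1
Step 2: thread B executes B1 (x = x - 3). Shared: x=1 y=2. PCs: A@0 B@1 C@1
Step 3: thread A executes A1 (y = y + 2). Shared: x=1 y=4. PCs: A@1 B@1 C@1
Step 4: thread C executes C2 (x = 6). Shared: x=6 y=4. PCs: A@1 B@1 C@2
Step 5: thread A executes A2 (y = 2). Shared: x=6 y=2. PCs: A@2 B@1 C@2
Step 6: thread B executes B2 (y = x). Shared: x=6 y=6. PCs: A@2 B@2 C@2
Step 7: thread A executes A3 (y = x + 1). Shared: x=6 y=7. PCs: A@3 B@2 C@2
Step 8: thread C executes C3 (y = 1). Shared: x=6 y=1. PCs: A@3 B@2 C@3
Step 9: thread C executes C4 (y = y * 2). Shared: x=6 y=2. PCs: A@3 B@2 C@4
Step 10: thread A executes A4 (y = x). Shared: x=6 y=6. PCs: A@4 B@2 C@4
Step 11: thread B executes B3 (y = 4). Shared: x=6 y=4. PCs: A@4 B@3 C@4
Step 12: thread B executes B4 (x = 2). Shared: x=2 y=4. PCs: A@4 B@4 C@4

Answer: x=2 y=4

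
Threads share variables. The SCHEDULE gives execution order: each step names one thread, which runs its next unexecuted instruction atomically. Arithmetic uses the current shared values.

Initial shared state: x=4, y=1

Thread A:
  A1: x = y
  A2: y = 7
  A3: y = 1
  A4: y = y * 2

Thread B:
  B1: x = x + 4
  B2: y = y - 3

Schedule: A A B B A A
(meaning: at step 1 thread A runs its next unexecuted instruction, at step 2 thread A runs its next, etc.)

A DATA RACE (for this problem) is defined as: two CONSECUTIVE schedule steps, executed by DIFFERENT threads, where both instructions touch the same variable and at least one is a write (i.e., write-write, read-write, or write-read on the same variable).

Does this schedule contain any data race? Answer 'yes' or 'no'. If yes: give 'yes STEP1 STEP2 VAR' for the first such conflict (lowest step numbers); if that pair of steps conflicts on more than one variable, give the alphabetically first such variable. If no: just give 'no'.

Answer: yes 4 5 y

Derivation:
Steps 1,2: same thread (A). No race.
Steps 2,3: A(r=-,w=y) vs B(r=x,w=x). No conflict.
Steps 3,4: same thread (B). No race.
Steps 4,5: B(y = y - 3) vs A(y = 1). RACE on y (W-W).
Steps 5,6: same thread (A). No race.
First conflict at steps 4,5.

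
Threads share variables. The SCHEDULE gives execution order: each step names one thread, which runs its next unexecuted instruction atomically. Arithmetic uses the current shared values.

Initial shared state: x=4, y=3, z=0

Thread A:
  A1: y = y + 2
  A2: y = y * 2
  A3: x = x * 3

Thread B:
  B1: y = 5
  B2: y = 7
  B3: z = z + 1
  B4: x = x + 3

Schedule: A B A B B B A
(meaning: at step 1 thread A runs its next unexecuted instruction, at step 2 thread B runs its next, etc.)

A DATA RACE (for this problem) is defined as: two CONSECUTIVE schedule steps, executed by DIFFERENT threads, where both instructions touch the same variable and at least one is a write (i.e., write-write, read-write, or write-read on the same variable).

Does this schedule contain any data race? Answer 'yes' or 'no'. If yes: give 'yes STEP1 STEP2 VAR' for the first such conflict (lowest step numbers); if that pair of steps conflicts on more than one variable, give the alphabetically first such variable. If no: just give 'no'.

Answer: yes 1 2 y

Derivation:
Steps 1,2: A(y = y + 2) vs B(y = 5). RACE on y (W-W).
Steps 2,3: B(y = 5) vs A(y = y * 2). RACE on y (W-W).
Steps 3,4: A(y = y * 2) vs B(y = 7). RACE on y (W-W).
Steps 4,5: same thread (B). No race.
Steps 5,6: same thread (B). No race.
Steps 6,7: B(x = x + 3) vs A(x = x * 3). RACE on x (W-W).
First conflict at steps 1,2.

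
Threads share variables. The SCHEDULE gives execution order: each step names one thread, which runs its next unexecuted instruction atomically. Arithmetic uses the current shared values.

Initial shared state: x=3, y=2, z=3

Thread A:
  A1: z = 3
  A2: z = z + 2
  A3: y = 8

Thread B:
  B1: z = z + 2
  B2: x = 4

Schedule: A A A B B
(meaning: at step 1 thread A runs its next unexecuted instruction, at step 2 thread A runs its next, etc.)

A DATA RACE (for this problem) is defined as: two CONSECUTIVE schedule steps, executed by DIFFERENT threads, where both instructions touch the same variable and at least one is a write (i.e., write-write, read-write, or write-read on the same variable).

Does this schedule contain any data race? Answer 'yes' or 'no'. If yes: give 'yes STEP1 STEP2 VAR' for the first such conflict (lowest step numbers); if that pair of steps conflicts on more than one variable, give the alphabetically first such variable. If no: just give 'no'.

Answer: no

Derivation:
Steps 1,2: same thread (A). No race.
Steps 2,3: same thread (A). No race.
Steps 3,4: A(r=-,w=y) vs B(r=z,w=z). No conflict.
Steps 4,5: same thread (B). No race.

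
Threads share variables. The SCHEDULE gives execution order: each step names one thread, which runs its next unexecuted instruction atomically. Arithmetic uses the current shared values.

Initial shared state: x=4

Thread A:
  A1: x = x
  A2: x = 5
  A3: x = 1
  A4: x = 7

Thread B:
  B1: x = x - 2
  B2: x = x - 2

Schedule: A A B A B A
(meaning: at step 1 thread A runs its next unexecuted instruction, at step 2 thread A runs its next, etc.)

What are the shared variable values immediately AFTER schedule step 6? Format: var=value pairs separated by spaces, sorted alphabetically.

Step 1: thread A executes A1 (x = x). Shared: x=4. PCs: A@1 B@0
Step 2: thread A executes A2 (x = 5). Shared: x=5. PCs: A@2 B@0
Step 3: thread B executes B1 (x = x - 2). Shared: x=3. PCs: A@2 B@1
Step 4: thread A executes A3 (x = 1). Shared: x=1. PCs: A@3 B@1
Step 5: thread B executes B2 (x = x - 2). Shared: x=-1. PCs: A@3 B@2
Step 6: thread A executes A4 (x = 7). Shared: x=7. PCs: A@4 B@2

Answer: x=7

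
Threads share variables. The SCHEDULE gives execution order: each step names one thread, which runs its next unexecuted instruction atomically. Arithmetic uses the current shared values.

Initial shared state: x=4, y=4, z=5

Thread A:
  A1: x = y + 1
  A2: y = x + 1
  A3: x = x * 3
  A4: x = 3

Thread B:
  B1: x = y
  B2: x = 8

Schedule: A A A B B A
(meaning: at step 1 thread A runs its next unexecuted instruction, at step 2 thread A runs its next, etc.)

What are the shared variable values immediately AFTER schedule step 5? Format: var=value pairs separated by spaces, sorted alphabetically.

Step 1: thread A executes A1 (x = y + 1). Shared: x=5 y=4 z=5. PCs: A@1 B@0
Step 2: thread A executes A2 (y = x + 1). Shared: x=5 y=6 z=5. PCs: A@2 B@0
Step 3: thread A executes A3 (x = x * 3). Shared: x=15 y=6 z=5. PCs: A@3 B@0
Step 4: thread B executes B1 (x = y). Shared: x=6 y=6 z=5. PCs: A@3 B@1
Step 5: thread B executes B2 (x = 8). Shared: x=8 y=6 z=5. PCs: A@3 B@2

Answer: x=8 y=6 z=5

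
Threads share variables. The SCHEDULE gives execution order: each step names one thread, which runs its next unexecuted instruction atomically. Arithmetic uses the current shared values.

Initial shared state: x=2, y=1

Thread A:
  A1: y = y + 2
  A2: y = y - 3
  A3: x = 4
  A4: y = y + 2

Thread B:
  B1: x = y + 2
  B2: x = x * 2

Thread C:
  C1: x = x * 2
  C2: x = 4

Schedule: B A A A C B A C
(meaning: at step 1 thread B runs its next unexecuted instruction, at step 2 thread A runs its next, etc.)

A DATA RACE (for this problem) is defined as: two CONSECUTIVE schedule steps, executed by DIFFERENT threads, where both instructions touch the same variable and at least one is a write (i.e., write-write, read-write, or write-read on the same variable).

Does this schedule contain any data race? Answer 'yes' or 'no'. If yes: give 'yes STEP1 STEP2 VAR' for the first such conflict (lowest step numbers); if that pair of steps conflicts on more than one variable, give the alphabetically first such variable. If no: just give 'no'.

Answer: yes 1 2 y

Derivation:
Steps 1,2: B(x = y + 2) vs A(y = y + 2). RACE on y (R-W).
Steps 2,3: same thread (A). No race.
Steps 3,4: same thread (A). No race.
Steps 4,5: A(x = 4) vs C(x = x * 2). RACE on x (W-W).
Steps 5,6: C(x = x * 2) vs B(x = x * 2). RACE on x (W-W).
Steps 6,7: B(r=x,w=x) vs A(r=y,w=y). No conflict.
Steps 7,8: A(r=y,w=y) vs C(r=-,w=x). No conflict.
First conflict at steps 1,2.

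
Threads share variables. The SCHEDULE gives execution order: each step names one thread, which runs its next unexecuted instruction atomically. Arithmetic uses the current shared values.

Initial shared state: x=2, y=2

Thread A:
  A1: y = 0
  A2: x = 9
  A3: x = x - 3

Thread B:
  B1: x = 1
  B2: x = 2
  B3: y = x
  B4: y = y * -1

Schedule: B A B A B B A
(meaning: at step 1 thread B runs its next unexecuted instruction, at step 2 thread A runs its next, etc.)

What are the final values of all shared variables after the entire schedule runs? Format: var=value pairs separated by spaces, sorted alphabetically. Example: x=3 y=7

Answer: x=6 y=-9

Derivation:
Step 1: thread B executes B1 (x = 1). Shared: x=1 y=2. PCs: A@0 B@1
Step 2: thread A executes A1 (y = 0). Shared: x=1 y=0. PCs: A@1 B@1
Step 3: thread B executes B2 (x = 2). Shared: x=2 y=0. PCs: A@1 B@2
Step 4: thread A executes A2 (x = 9). Shared: x=9 y=0. PCs: A@2 B@2
Step 5: thread B executes B3 (y = x). Shared: x=9 y=9. PCs: A@2 B@3
Step 6: thread B executes B4 (y = y * -1). Shared: x=9 y=-9. PCs: A@2 B@4
Step 7: thread A executes A3 (x = x - 3). Shared: x=6 y=-9. PCs: A@3 B@4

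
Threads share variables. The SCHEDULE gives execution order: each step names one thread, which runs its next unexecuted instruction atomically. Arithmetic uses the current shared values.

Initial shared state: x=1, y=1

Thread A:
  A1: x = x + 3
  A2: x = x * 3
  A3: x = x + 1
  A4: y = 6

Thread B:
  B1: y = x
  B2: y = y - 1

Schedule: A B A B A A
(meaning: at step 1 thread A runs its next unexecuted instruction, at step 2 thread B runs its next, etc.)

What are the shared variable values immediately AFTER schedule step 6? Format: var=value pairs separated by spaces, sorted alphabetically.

Answer: x=13 y=6

Derivation:
Step 1: thread A executes A1 (x = x + 3). Shared: x=4 y=1. PCs: A@1 B@0
Step 2: thread B executes B1 (y = x). Shared: x=4 y=4. PCs: A@1 B@1
Step 3: thread A executes A2 (x = x * 3). Shared: x=12 y=4. PCs: A@2 B@1
Step 4: thread B executes B2 (y = y - 1). Shared: x=12 y=3. PCs: A@2 B@2
Step 5: thread A executes A3 (x = x + 1). Shared: x=13 y=3. PCs: A@3 B@2
Step 6: thread A executes A4 (y = 6). Shared: x=13 y=6. PCs: A@4 B@2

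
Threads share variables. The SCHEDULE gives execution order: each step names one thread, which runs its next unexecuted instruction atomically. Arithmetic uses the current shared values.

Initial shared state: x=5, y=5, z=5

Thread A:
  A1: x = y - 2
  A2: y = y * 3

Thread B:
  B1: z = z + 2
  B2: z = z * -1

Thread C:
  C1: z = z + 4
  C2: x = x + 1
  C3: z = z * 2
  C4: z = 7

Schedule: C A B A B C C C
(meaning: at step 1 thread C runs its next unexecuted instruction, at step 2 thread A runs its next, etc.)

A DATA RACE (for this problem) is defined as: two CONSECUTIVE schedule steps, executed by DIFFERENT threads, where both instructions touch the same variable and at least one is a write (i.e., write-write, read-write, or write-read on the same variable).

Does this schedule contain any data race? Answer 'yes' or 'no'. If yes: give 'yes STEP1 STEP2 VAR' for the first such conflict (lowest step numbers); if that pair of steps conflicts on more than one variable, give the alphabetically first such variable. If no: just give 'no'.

Answer: no

Derivation:
Steps 1,2: C(r=z,w=z) vs A(r=y,w=x). No conflict.
Steps 2,3: A(r=y,w=x) vs B(r=z,w=z). No conflict.
Steps 3,4: B(r=z,w=z) vs A(r=y,w=y). No conflict.
Steps 4,5: A(r=y,w=y) vs B(r=z,w=z). No conflict.
Steps 5,6: B(r=z,w=z) vs C(r=x,w=x). No conflict.
Steps 6,7: same thread (C). No race.
Steps 7,8: same thread (C). No race.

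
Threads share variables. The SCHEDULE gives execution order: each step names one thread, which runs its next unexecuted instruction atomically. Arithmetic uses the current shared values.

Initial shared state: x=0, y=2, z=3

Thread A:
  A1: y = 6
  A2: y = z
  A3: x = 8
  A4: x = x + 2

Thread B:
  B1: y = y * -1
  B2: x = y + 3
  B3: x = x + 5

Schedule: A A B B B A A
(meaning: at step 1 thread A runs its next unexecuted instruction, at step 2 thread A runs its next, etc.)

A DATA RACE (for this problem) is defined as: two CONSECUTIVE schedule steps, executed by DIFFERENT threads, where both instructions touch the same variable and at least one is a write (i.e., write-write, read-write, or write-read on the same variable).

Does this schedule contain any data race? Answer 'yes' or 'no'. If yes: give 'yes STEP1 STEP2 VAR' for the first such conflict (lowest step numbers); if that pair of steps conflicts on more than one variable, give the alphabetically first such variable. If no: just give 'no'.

Steps 1,2: same thread (A). No race.
Steps 2,3: A(y = z) vs B(y = y * -1). RACE on y (W-W).
Steps 3,4: same thread (B). No race.
Steps 4,5: same thread (B). No race.
Steps 5,6: B(x = x + 5) vs A(x = 8). RACE on x (W-W).
Steps 6,7: same thread (A). No race.
First conflict at steps 2,3.

Answer: yes 2 3 y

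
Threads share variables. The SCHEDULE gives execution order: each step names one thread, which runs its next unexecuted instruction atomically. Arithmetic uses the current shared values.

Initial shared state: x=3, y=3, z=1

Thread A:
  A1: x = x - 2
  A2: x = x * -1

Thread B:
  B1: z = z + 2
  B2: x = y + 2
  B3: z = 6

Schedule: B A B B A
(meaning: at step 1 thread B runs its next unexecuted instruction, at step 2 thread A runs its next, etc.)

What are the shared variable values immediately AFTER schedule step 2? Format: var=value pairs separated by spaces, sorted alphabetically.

Step 1: thread B executes B1 (z = z + 2). Shared: x=3 y=3 z=3. PCs: A@0 B@1
Step 2: thread A executes A1 (x = x - 2). Shared: x=1 y=3 z=3. PCs: A@1 B@1

Answer: x=1 y=3 z=3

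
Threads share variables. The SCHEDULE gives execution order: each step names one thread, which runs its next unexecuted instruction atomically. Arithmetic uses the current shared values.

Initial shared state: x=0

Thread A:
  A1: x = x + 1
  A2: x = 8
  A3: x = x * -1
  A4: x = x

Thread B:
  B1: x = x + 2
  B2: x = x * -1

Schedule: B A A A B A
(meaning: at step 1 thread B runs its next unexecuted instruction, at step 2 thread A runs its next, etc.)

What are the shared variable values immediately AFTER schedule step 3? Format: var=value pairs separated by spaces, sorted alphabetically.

Answer: x=8

Derivation:
Step 1: thread B executes B1 (x = x + 2). Shared: x=2. PCs: A@0 B@1
Step 2: thread A executes A1 (x = x + 1). Shared: x=3. PCs: A@1 B@1
Step 3: thread A executes A2 (x = 8). Shared: x=8. PCs: A@2 B@1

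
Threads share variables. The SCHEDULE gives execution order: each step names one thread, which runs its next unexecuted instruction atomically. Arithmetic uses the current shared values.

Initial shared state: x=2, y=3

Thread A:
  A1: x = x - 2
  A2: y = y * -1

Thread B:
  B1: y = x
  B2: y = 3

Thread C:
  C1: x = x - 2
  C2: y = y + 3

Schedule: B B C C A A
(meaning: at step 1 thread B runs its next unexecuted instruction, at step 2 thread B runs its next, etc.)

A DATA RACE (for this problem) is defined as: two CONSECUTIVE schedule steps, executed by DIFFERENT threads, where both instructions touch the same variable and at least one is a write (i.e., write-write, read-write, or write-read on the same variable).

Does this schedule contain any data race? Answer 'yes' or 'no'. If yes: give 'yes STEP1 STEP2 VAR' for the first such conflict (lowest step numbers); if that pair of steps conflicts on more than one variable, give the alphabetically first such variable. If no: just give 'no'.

Answer: no

Derivation:
Steps 1,2: same thread (B). No race.
Steps 2,3: B(r=-,w=y) vs C(r=x,w=x). No conflict.
Steps 3,4: same thread (C). No race.
Steps 4,5: C(r=y,w=y) vs A(r=x,w=x). No conflict.
Steps 5,6: same thread (A). No race.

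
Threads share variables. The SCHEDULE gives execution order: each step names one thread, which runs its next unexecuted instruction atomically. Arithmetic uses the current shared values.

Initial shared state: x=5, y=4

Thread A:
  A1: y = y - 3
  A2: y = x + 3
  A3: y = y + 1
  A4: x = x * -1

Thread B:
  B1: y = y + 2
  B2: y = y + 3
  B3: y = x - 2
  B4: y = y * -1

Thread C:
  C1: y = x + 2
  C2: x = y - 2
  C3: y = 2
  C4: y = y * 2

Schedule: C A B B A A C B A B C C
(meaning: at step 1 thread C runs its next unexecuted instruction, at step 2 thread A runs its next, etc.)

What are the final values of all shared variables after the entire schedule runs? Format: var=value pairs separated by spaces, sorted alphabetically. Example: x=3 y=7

Answer: x=-7 y=4

Derivation:
Step 1: thread C executes C1 (y = x + 2). Shared: x=5 y=7. PCs: A@0 B@0 C@1
Step 2: thread A executes A1 (y = y - 3). Shared: x=5 y=4. PCs: A@1 B@0 C@1
Step 3: thread B executes B1 (y = y + 2). Shared: x=5 y=6. PCs: A@1 B@1 C@1
Step 4: thread B executes B2 (y = y + 3). Shared: x=5 y=9. PCs: A@1 B@2 C@1
Step 5: thread A executes A2 (y = x + 3). Shared: x=5 y=8. PCs: A@2 B@2 C@1
Step 6: thread A executes A3 (y = y + 1). Shared: x=5 y=9. PCs: A@3 B@2 C@1
Step 7: thread C executes C2 (x = y - 2). Shared: x=7 y=9. PCs: A@3 B@2 C@2
Step 8: thread B executes B3 (y = x - 2). Shared: x=7 y=5. PCs: A@3 B@3 C@2
Step 9: thread A executes A4 (x = x * -1). Shared: x=-7 y=5. PCs: A@4 B@3 C@2
Step 10: thread B executes B4 (y = y * -1). Shared: x=-7 y=-5. PCs: A@4 B@4 C@2
Step 11: thread C executes C3 (y = 2). Shared: x=-7 y=2. PCs: A@4 B@4 C@3
Step 12: thread C executes C4 (y = y * 2). Shared: x=-7 y=4. PCs: A@4 B@4 C@4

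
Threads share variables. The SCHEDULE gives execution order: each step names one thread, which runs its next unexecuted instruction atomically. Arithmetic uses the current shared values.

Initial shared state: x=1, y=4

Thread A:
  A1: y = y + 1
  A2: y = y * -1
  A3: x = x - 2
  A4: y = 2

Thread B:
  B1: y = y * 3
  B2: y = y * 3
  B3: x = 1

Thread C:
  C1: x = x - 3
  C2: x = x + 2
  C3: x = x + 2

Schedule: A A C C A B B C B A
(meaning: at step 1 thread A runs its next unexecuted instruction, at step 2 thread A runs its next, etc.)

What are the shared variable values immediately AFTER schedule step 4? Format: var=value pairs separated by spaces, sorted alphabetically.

Step 1: thread A executes A1 (y = y + 1). Shared: x=1 y=5. PCs: A@1 B@0 C@0
Step 2: thread A executes A2 (y = y * -1). Shared: x=1 y=-5. PCs: A@2 B@0 C@0
Step 3: thread C executes C1 (x = x - 3). Shared: x=-2 y=-5. PCs: A@2 B@0 C@1
Step 4: thread C executes C2 (x = x + 2). Shared: x=0 y=-5. PCs: A@2 B@0 C@2

Answer: x=0 y=-5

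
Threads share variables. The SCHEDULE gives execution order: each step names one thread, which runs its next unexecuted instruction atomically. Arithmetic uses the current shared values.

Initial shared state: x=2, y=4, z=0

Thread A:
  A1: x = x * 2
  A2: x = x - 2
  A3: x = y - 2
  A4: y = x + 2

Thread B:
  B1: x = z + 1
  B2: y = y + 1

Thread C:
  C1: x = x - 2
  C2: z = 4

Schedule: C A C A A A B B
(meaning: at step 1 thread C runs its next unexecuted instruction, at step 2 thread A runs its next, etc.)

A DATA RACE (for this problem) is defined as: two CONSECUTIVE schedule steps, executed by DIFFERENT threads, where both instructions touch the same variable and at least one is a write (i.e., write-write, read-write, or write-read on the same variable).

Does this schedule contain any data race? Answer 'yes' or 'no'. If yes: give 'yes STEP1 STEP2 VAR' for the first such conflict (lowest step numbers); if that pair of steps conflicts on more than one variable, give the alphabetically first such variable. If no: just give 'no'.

Steps 1,2: C(x = x - 2) vs A(x = x * 2). RACE on x (W-W).
Steps 2,3: A(r=x,w=x) vs C(r=-,w=z). No conflict.
Steps 3,4: C(r=-,w=z) vs A(r=x,w=x). No conflict.
Steps 4,5: same thread (A). No race.
Steps 5,6: same thread (A). No race.
Steps 6,7: A(y = x + 2) vs B(x = z + 1). RACE on x (R-W).
Steps 7,8: same thread (B). No race.
First conflict at steps 1,2.

Answer: yes 1 2 x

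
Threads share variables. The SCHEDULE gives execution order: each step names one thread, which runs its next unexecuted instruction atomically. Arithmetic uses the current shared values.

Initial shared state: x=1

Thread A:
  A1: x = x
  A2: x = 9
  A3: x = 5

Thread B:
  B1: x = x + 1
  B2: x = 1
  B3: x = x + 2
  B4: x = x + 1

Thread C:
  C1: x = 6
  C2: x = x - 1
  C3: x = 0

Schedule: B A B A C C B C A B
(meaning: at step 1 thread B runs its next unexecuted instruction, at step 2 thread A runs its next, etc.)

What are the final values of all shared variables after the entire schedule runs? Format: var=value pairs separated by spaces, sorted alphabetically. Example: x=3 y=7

Answer: x=6

Derivation:
Step 1: thread B executes B1 (x = x + 1). Shared: x=2. PCs: A@0 B@1 C@0
Step 2: thread A executes A1 (x = x). Shared: x=2. PCs: A@1 B@1 C@0
Step 3: thread B executes B2 (x = 1). Shared: x=1. PCs: A@1 B@2 C@0
Step 4: thread A executes A2 (x = 9). Shared: x=9. PCs: A@2 B@2 C@0
Step 5: thread C executes C1 (x = 6). Shared: x=6. PCs: A@2 B@2 C@1
Step 6: thread C executes C2 (x = x - 1). Shared: x=5. PCs: A@2 B@2 C@2
Step 7: thread B executes B3 (x = x + 2). Shared: x=7. PCs: A@2 B@3 C@2
Step 8: thread C executes C3 (x = 0). Shared: x=0. PCs: A@2 B@3 C@3
Step 9: thread A executes A3 (x = 5). Shared: x=5. PCs: A@3 B@3 C@3
Step 10: thread B executes B4 (x = x + 1). Shared: x=6. PCs: A@3 B@4 C@3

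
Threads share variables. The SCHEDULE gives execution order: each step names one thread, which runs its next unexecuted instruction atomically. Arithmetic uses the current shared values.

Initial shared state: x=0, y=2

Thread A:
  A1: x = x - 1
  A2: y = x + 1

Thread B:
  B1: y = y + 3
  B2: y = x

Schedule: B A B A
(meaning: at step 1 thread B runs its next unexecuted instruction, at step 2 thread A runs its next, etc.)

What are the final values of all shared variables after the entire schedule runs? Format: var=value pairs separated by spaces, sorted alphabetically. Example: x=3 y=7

Answer: x=-1 y=0

Derivation:
Step 1: thread B executes B1 (y = y + 3). Shared: x=0 y=5. PCs: A@0 B@1
Step 2: thread A executes A1 (x = x - 1). Shared: x=-1 y=5. PCs: A@1 B@1
Step 3: thread B executes B2 (y = x). Shared: x=-1 y=-1. PCs: A@1 B@2
Step 4: thread A executes A2 (y = x + 1). Shared: x=-1 y=0. PCs: A@2 B@2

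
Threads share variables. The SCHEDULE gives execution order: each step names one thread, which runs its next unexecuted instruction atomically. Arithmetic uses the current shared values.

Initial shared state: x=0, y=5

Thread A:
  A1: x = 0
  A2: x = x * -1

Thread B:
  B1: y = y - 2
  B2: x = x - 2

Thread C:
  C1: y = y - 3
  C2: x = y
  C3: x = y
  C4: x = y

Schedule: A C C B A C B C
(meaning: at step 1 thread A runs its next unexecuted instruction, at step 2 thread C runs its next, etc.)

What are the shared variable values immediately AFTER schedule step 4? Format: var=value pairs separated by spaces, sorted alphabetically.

Answer: x=2 y=0

Derivation:
Step 1: thread A executes A1 (x = 0). Shared: x=0 y=5. PCs: A@1 B@0 C@0
Step 2: thread C executes C1 (y = y - 3). Shared: x=0 y=2. PCs: A@1 B@0 C@1
Step 3: thread C executes C2 (x = y). Shared: x=2 y=2. PCs: A@1 B@0 C@2
Step 4: thread B executes B1 (y = y - 2). Shared: x=2 y=0. PCs: A@1 B@1 C@2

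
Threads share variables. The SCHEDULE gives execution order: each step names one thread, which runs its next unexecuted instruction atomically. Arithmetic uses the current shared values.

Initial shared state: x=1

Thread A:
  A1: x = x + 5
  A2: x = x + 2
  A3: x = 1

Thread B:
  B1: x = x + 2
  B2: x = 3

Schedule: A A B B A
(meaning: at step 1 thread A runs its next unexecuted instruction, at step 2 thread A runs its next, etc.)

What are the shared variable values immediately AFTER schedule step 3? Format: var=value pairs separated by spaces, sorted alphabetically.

Step 1: thread A executes A1 (x = x + 5). Shared: x=6. PCs: A@1 B@0
Step 2: thread A executes A2 (x = x + 2). Shared: x=8. PCs: A@2 B@0
Step 3: thread B executes B1 (x = x + 2). Shared: x=10. PCs: A@2 B@1

Answer: x=10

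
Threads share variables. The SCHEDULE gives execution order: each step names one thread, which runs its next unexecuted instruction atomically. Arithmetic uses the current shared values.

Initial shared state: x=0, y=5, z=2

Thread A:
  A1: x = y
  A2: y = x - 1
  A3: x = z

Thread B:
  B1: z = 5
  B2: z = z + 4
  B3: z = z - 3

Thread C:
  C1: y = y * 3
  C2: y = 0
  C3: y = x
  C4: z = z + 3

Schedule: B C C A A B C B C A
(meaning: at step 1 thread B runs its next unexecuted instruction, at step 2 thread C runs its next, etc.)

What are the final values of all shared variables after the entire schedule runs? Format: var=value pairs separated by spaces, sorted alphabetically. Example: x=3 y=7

Answer: x=9 y=0 z=9

Derivation:
Step 1: thread B executes B1 (z = 5). Shared: x=0 y=5 z=5. PCs: A@0 B@1 C@0
Step 2: thread C executes C1 (y = y * 3). Shared: x=0 y=15 z=5. PCs: A@0 B@1 C@1
Step 3: thread C executes C2 (y = 0). Shared: x=0 y=0 z=5. PCs: A@0 B@1 C@2
Step 4: thread A executes A1 (x = y). Shared: x=0 y=0 z=5. PCs: A@1 B@1 C@2
Step 5: thread A executes A2 (y = x - 1). Shared: x=0 y=-1 z=5. PCs: A@2 B@1 C@2
Step 6: thread B executes B2 (z = z + 4). Shared: x=0 y=-1 z=9. PCs: A@2 B@2 C@2
Step 7: thread C executes C3 (y = x). Shared: x=0 y=0 z=9. PCs: A@2 B@2 C@3
Step 8: thread B executes B3 (z = z - 3). Shared: x=0 y=0 z=6. PCs: A@2 B@3 C@3
Step 9: thread C executes C4 (z = z + 3). Shared: x=0 y=0 z=9. PCs: A@2 B@3 C@4
Step 10: thread A executes A3 (x = z). Shared: x=9 y=0 z=9. PCs: A@3 B@3 C@4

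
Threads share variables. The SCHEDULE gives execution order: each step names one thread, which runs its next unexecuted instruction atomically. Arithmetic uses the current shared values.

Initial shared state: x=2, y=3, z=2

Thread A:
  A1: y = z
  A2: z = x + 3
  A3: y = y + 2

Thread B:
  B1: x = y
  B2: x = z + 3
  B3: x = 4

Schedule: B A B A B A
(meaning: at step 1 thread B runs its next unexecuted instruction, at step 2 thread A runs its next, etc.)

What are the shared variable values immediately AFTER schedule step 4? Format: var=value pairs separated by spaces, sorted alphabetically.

Step 1: thread B executes B1 (x = y). Shared: x=3 y=3 z=2. PCs: A@0 B@1
Step 2: thread A executes A1 (y = z). Shared: x=3 y=2 z=2. PCs: A@1 B@1
Step 3: thread B executes B2 (x = z + 3). Shared: x=5 y=2 z=2. PCs: A@1 B@2
Step 4: thread A executes A2 (z = x + 3). Shared: x=5 y=2 z=8. PCs: A@2 B@2

Answer: x=5 y=2 z=8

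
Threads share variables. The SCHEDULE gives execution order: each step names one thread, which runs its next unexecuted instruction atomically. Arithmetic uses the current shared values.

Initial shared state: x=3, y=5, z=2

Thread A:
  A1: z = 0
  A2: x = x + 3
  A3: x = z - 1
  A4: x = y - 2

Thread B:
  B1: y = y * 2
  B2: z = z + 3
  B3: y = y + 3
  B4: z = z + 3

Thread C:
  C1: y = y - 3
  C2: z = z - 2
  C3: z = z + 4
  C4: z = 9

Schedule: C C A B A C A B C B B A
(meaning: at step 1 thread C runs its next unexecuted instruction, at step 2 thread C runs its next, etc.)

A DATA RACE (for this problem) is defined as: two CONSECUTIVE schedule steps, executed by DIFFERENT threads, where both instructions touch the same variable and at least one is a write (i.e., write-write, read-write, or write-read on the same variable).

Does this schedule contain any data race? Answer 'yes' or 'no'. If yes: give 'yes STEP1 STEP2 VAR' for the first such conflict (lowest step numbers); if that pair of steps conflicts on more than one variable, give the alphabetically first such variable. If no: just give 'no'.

Answer: yes 2 3 z

Derivation:
Steps 1,2: same thread (C). No race.
Steps 2,3: C(z = z - 2) vs A(z = 0). RACE on z (W-W).
Steps 3,4: A(r=-,w=z) vs B(r=y,w=y). No conflict.
Steps 4,5: B(r=y,w=y) vs A(r=x,w=x). No conflict.
Steps 5,6: A(r=x,w=x) vs C(r=z,w=z). No conflict.
Steps 6,7: C(z = z + 4) vs A(x = z - 1). RACE on z (W-R).
Steps 7,8: A(x = z - 1) vs B(z = z + 3). RACE on z (R-W).
Steps 8,9: B(z = z + 3) vs C(z = 9). RACE on z (W-W).
Steps 9,10: C(r=-,w=z) vs B(r=y,w=y). No conflict.
Steps 10,11: same thread (B). No race.
Steps 11,12: B(r=z,w=z) vs A(r=y,w=x). No conflict.
First conflict at steps 2,3.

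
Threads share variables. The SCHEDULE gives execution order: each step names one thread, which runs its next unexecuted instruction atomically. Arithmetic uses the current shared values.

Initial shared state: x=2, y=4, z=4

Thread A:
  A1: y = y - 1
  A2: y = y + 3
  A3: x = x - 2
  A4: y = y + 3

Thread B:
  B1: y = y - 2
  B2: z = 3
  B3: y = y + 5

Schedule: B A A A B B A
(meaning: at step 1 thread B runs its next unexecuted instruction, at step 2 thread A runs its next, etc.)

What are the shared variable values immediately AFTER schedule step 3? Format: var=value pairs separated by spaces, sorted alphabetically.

Step 1: thread B executes B1 (y = y - 2). Shared: x=2 y=2 z=4. PCs: A@0 B@1
Step 2: thread A executes A1 (y = y - 1). Shared: x=2 y=1 z=4. PCs: A@1 B@1
Step 3: thread A executes A2 (y = y + 3). Shared: x=2 y=4 z=4. PCs: A@2 B@1

Answer: x=2 y=4 z=4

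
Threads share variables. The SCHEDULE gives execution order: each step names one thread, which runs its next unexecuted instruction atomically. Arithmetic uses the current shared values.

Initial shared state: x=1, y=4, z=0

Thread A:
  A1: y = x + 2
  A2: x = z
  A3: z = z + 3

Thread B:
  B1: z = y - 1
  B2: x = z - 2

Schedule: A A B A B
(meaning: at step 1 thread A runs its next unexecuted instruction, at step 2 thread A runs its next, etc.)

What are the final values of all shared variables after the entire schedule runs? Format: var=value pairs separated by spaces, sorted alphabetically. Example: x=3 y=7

Answer: x=3 y=3 z=5

Derivation:
Step 1: thread A executes A1 (y = x + 2). Shared: x=1 y=3 z=0. PCs: A@1 B@0
Step 2: thread A executes A2 (x = z). Shared: x=0 y=3 z=0. PCs: A@2 B@0
Step 3: thread B executes B1 (z = y - 1). Shared: x=0 y=3 z=2. PCs: A@2 B@1
Step 4: thread A executes A3 (z = z + 3). Shared: x=0 y=3 z=5. PCs: A@3 B@1
Step 5: thread B executes B2 (x = z - 2). Shared: x=3 y=3 z=5. PCs: A@3 B@2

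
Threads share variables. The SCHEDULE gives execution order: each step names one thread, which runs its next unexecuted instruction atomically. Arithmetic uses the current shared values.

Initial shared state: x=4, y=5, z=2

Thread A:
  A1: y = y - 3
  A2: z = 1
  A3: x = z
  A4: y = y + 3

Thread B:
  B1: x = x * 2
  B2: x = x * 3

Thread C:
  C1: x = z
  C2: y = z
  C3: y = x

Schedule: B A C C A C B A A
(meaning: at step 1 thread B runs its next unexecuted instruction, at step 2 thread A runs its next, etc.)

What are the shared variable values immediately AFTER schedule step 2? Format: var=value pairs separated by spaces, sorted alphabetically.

Answer: x=8 y=2 z=2

Derivation:
Step 1: thread B executes B1 (x = x * 2). Shared: x=8 y=5 z=2. PCs: A@0 B@1 C@0
Step 2: thread A executes A1 (y = y - 3). Shared: x=8 y=2 z=2. PCs: A@1 B@1 C@0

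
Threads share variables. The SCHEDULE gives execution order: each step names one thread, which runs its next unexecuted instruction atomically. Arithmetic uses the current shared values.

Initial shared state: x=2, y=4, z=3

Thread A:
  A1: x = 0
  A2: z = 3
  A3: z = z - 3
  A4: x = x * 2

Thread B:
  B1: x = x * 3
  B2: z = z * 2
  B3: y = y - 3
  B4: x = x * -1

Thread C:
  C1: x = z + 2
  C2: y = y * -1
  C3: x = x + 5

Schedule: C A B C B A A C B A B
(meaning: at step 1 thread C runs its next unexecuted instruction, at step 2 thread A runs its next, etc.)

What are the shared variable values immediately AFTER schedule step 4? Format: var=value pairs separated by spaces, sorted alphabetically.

Answer: x=0 y=-4 z=3

Derivation:
Step 1: thread C executes C1 (x = z + 2). Shared: x=5 y=4 z=3. PCs: A@0 B@0 C@1
Step 2: thread A executes A1 (x = 0). Shared: x=0 y=4 z=3. PCs: A@1 B@0 C@1
Step 3: thread B executes B1 (x = x * 3). Shared: x=0 y=4 z=3. PCs: A@1 B@1 C@1
Step 4: thread C executes C2 (y = y * -1). Shared: x=0 y=-4 z=3. PCs: A@1 B@1 C@2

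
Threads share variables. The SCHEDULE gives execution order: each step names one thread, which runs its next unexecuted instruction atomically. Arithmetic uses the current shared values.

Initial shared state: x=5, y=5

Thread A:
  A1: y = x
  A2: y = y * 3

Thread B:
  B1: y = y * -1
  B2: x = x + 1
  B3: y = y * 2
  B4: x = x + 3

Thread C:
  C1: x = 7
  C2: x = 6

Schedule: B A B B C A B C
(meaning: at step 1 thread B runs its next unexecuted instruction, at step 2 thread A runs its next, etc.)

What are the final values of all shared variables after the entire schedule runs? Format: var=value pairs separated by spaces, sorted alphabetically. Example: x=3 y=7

Step 1: thread B executes B1 (y = y * -1). Shared: x=5 y=-5. PCs: A@0 B@1 C@0
Step 2: thread A executes A1 (y = x). Shared: x=5 y=5. PCs: A@1 B@1 C@0
Step 3: thread B executes B2 (x = x + 1). Shared: x=6 y=5. PCs: A@1 B@2 C@0
Step 4: thread B executes B3 (y = y * 2). Shared: x=6 y=10. PCs: A@1 B@3 C@0
Step 5: thread C executes C1 (x = 7). Shared: x=7 y=10. PCs: A@1 B@3 C@1
Step 6: thread A executes A2 (y = y * 3). Shared: x=7 y=30. PCs: A@2 B@3 C@1
Step 7: thread B executes B4 (x = x + 3). Shared: x=10 y=30. PCs: A@2 B@4 C@1
Step 8: thread C executes C2 (x = 6). Shared: x=6 y=30. PCs: A@2 B@4 C@2

Answer: x=6 y=30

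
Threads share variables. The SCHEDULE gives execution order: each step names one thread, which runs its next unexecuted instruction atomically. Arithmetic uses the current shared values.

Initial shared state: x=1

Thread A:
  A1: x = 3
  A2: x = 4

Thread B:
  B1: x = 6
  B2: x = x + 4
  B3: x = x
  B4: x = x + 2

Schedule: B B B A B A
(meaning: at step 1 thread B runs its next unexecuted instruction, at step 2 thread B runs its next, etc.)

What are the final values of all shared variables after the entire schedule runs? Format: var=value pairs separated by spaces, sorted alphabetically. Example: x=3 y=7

Step 1: thread B executes B1 (x = 6). Shared: x=6. PCs: A@0 B@1
Step 2: thread B executes B2 (x = x + 4). Shared: x=10. PCs: A@0 B@2
Step 3: thread B executes B3 (x = x). Shared: x=10. PCs: A@0 B@3
Step 4: thread A executes A1 (x = 3). Shared: x=3. PCs: A@1 B@3
Step 5: thread B executes B4 (x = x + 2). Shared: x=5. PCs: A@1 B@4
Step 6: thread A executes A2 (x = 4). Shared: x=4. PCs: A@2 B@4

Answer: x=4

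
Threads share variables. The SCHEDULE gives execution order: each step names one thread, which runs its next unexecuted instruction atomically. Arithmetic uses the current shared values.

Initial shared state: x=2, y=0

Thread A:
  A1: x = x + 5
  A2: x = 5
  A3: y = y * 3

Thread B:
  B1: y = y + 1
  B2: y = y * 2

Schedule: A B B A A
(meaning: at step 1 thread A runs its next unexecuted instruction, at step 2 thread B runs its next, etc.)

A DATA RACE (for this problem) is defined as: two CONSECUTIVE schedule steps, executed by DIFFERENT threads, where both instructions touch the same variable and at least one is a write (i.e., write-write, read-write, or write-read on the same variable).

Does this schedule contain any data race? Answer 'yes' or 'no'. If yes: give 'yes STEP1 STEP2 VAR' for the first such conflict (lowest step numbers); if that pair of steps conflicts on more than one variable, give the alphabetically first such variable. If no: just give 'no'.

Steps 1,2: A(r=x,w=x) vs B(r=y,w=y). No conflict.
Steps 2,3: same thread (B). No race.
Steps 3,4: B(r=y,w=y) vs A(r=-,w=x). No conflict.
Steps 4,5: same thread (A). No race.

Answer: no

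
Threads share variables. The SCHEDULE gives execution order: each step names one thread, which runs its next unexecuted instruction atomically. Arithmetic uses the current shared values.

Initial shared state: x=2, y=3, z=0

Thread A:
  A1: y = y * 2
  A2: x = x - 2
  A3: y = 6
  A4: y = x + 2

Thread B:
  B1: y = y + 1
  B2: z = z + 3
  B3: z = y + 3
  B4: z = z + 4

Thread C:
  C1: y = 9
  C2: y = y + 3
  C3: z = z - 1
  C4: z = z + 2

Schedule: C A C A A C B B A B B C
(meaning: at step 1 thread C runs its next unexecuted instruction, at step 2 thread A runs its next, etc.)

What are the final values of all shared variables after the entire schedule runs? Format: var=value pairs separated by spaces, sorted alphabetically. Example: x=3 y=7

Step 1: thread C executes C1 (y = 9). Shared: x=2 y=9 z=0. PCs: A@0 B@0 C@1
Step 2: thread A executes A1 (y = y * 2). Shared: x=2 y=18 z=0. PCs: A@1 B@0 C@1
Step 3: thread C executes C2 (y = y + 3). Shared: x=2 y=21 z=0. PCs: A@1 B@0 C@2
Step 4: thread A executes A2 (x = x - 2). Shared: x=0 y=21 z=0. PCs: A@2 B@0 C@2
Step 5: thread A executes A3 (y = 6). Shared: x=0 y=6 z=0. PCs: A@3 B@0 C@2
Step 6: thread C executes C3 (z = z - 1). Shared: x=0 y=6 z=-1. PCs: A@3 B@0 C@3
Step 7: thread B executes B1 (y = y + 1). Shared: x=0 y=7 z=-1. PCs: A@3 B@1 C@3
Step 8: thread B executes B2 (z = z + 3). Shared: x=0 y=7 z=2. PCs: A@3 B@2 C@3
Step 9: thread A executes A4 (y = x + 2). Shared: x=0 y=2 z=2. PCs: A@4 B@2 C@3
Step 10: thread B executes B3 (z = y + 3). Shared: x=0 y=2 z=5. PCs: A@4 B@3 C@3
Step 11: thread B executes B4 (z = z + 4). Shared: x=0 y=2 z=9. PCs: A@4 B@4 C@3
Step 12: thread C executes C4 (z = z + 2). Shared: x=0 y=2 z=11. PCs: A@4 B@4 C@4

Answer: x=0 y=2 z=11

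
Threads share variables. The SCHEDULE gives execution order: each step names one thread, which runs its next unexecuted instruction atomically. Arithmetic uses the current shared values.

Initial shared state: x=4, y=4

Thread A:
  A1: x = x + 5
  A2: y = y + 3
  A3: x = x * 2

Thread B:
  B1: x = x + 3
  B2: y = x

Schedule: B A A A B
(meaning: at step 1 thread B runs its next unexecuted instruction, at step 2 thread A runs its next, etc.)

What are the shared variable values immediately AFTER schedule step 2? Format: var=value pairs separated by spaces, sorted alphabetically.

Step 1: thread B executes B1 (x = x + 3). Shared: x=7 y=4. PCs: A@0 B@1
Step 2: thread A executes A1 (x = x + 5). Shared: x=12 y=4. PCs: A@1 B@1

Answer: x=12 y=4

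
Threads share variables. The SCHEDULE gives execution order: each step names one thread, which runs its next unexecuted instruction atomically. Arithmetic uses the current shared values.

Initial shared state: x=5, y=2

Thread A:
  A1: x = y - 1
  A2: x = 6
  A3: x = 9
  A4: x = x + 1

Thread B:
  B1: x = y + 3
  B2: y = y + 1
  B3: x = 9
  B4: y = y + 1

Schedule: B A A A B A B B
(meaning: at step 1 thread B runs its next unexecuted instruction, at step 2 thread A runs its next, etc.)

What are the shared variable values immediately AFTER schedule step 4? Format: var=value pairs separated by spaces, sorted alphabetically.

Step 1: thread B executes B1 (x = y + 3). Shared: x=5 y=2. PCs: A@0 B@1
Step 2: thread A executes A1 (x = y - 1). Shared: x=1 y=2. PCs: A@1 B@1
Step 3: thread A executes A2 (x = 6). Shared: x=6 y=2. PCs: A@2 B@1
Step 4: thread A executes A3 (x = 9). Shared: x=9 y=2. PCs: A@3 B@1

Answer: x=9 y=2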